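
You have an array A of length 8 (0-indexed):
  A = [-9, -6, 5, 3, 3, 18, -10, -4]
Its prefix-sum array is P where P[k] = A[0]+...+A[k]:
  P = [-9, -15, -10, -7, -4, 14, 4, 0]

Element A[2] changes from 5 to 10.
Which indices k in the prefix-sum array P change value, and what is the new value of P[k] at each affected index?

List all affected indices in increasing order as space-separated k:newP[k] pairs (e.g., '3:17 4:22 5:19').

Answer: 2:-5 3:-2 4:1 5:19 6:9 7:5

Derivation:
P[k] = A[0] + ... + A[k]
P[k] includes A[2] iff k >= 2
Affected indices: 2, 3, ..., 7; delta = 5
  P[2]: -10 + 5 = -5
  P[3]: -7 + 5 = -2
  P[4]: -4 + 5 = 1
  P[5]: 14 + 5 = 19
  P[6]: 4 + 5 = 9
  P[7]: 0 + 5 = 5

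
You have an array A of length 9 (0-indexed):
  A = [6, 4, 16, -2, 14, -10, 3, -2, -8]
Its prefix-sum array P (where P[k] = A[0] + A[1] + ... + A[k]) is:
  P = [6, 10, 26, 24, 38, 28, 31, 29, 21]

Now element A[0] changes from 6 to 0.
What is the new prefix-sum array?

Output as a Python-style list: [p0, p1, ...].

Answer: [0, 4, 20, 18, 32, 22, 25, 23, 15]

Derivation:
Change: A[0] 6 -> 0, delta = -6
P[k] for k < 0: unchanged (A[0] not included)
P[k] for k >= 0: shift by delta = -6
  P[0] = 6 + -6 = 0
  P[1] = 10 + -6 = 4
  P[2] = 26 + -6 = 20
  P[3] = 24 + -6 = 18
  P[4] = 38 + -6 = 32
  P[5] = 28 + -6 = 22
  P[6] = 31 + -6 = 25
  P[7] = 29 + -6 = 23
  P[8] = 21 + -6 = 15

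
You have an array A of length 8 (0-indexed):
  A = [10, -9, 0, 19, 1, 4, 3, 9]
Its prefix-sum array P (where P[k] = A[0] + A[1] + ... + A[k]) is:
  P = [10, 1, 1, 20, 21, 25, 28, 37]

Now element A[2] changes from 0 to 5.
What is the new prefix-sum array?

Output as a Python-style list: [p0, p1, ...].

Change: A[2] 0 -> 5, delta = 5
P[k] for k < 2: unchanged (A[2] not included)
P[k] for k >= 2: shift by delta = 5
  P[0] = 10 + 0 = 10
  P[1] = 1 + 0 = 1
  P[2] = 1 + 5 = 6
  P[3] = 20 + 5 = 25
  P[4] = 21 + 5 = 26
  P[5] = 25 + 5 = 30
  P[6] = 28 + 5 = 33
  P[7] = 37 + 5 = 42

Answer: [10, 1, 6, 25, 26, 30, 33, 42]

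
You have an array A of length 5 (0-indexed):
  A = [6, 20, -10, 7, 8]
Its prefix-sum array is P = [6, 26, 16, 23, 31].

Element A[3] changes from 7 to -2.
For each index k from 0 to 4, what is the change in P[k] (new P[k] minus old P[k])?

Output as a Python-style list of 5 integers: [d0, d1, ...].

Answer: [0, 0, 0, -9, -9]

Derivation:
Element change: A[3] 7 -> -2, delta = -9
For k < 3: P[k] unchanged, delta_P[k] = 0
For k >= 3: P[k] shifts by exactly -9
Delta array: [0, 0, 0, -9, -9]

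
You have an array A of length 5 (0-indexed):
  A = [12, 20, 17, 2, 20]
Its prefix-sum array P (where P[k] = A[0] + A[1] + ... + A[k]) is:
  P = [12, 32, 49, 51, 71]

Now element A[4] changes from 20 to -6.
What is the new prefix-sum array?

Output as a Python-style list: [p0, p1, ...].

Answer: [12, 32, 49, 51, 45]

Derivation:
Change: A[4] 20 -> -6, delta = -26
P[k] for k < 4: unchanged (A[4] not included)
P[k] for k >= 4: shift by delta = -26
  P[0] = 12 + 0 = 12
  P[1] = 32 + 0 = 32
  P[2] = 49 + 0 = 49
  P[3] = 51 + 0 = 51
  P[4] = 71 + -26 = 45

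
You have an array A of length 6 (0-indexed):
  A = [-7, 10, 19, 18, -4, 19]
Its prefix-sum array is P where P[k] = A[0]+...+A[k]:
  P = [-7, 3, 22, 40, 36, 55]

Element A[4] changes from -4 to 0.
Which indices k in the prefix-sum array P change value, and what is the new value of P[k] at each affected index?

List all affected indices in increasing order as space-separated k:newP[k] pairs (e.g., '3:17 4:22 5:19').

P[k] = A[0] + ... + A[k]
P[k] includes A[4] iff k >= 4
Affected indices: 4, 5, ..., 5; delta = 4
  P[4]: 36 + 4 = 40
  P[5]: 55 + 4 = 59

Answer: 4:40 5:59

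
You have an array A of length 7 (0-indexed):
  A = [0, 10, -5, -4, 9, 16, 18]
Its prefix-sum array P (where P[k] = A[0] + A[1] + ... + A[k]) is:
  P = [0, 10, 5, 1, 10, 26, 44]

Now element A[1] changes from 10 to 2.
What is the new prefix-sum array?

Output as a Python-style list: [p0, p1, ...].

Change: A[1] 10 -> 2, delta = -8
P[k] for k < 1: unchanged (A[1] not included)
P[k] for k >= 1: shift by delta = -8
  P[0] = 0 + 0 = 0
  P[1] = 10 + -8 = 2
  P[2] = 5 + -8 = -3
  P[3] = 1 + -8 = -7
  P[4] = 10 + -8 = 2
  P[5] = 26 + -8 = 18
  P[6] = 44 + -8 = 36

Answer: [0, 2, -3, -7, 2, 18, 36]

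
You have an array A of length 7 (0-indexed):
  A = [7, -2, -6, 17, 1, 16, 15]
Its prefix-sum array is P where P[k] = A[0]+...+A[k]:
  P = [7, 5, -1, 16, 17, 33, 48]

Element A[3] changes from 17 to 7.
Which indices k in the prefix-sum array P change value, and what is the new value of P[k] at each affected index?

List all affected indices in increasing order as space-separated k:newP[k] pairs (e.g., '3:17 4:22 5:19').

Answer: 3:6 4:7 5:23 6:38

Derivation:
P[k] = A[0] + ... + A[k]
P[k] includes A[3] iff k >= 3
Affected indices: 3, 4, ..., 6; delta = -10
  P[3]: 16 + -10 = 6
  P[4]: 17 + -10 = 7
  P[5]: 33 + -10 = 23
  P[6]: 48 + -10 = 38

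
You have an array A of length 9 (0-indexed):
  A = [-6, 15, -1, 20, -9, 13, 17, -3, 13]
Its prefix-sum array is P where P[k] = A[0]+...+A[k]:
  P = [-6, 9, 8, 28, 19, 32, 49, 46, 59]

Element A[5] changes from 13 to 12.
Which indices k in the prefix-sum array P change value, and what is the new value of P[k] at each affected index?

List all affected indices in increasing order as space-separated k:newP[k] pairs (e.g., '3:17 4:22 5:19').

Answer: 5:31 6:48 7:45 8:58

Derivation:
P[k] = A[0] + ... + A[k]
P[k] includes A[5] iff k >= 5
Affected indices: 5, 6, ..., 8; delta = -1
  P[5]: 32 + -1 = 31
  P[6]: 49 + -1 = 48
  P[7]: 46 + -1 = 45
  P[8]: 59 + -1 = 58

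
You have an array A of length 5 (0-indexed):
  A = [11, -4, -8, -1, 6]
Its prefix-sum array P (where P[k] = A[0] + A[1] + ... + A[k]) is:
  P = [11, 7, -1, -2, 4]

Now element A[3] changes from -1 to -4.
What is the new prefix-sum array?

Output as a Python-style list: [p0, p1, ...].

Change: A[3] -1 -> -4, delta = -3
P[k] for k < 3: unchanged (A[3] not included)
P[k] for k >= 3: shift by delta = -3
  P[0] = 11 + 0 = 11
  P[1] = 7 + 0 = 7
  P[2] = -1 + 0 = -1
  P[3] = -2 + -3 = -5
  P[4] = 4 + -3 = 1

Answer: [11, 7, -1, -5, 1]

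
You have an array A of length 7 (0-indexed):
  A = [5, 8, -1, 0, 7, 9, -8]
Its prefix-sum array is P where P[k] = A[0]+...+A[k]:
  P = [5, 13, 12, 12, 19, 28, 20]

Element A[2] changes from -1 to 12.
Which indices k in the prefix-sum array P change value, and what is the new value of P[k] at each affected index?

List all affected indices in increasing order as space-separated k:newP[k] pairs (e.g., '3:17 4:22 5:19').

Answer: 2:25 3:25 4:32 5:41 6:33

Derivation:
P[k] = A[0] + ... + A[k]
P[k] includes A[2] iff k >= 2
Affected indices: 2, 3, ..., 6; delta = 13
  P[2]: 12 + 13 = 25
  P[3]: 12 + 13 = 25
  P[4]: 19 + 13 = 32
  P[5]: 28 + 13 = 41
  P[6]: 20 + 13 = 33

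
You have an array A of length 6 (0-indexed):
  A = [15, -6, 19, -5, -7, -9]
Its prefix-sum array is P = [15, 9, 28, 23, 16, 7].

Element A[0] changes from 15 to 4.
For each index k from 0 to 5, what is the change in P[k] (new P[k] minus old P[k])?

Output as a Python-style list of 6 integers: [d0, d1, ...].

Answer: [-11, -11, -11, -11, -11, -11]

Derivation:
Element change: A[0] 15 -> 4, delta = -11
For k < 0: P[k] unchanged, delta_P[k] = 0
For k >= 0: P[k] shifts by exactly -11
Delta array: [-11, -11, -11, -11, -11, -11]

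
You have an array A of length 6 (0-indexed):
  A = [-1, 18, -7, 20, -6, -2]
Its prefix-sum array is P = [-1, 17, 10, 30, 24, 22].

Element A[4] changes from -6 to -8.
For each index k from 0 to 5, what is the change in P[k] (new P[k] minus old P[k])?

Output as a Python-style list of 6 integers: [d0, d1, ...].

Answer: [0, 0, 0, 0, -2, -2]

Derivation:
Element change: A[4] -6 -> -8, delta = -2
For k < 4: P[k] unchanged, delta_P[k] = 0
For k >= 4: P[k] shifts by exactly -2
Delta array: [0, 0, 0, 0, -2, -2]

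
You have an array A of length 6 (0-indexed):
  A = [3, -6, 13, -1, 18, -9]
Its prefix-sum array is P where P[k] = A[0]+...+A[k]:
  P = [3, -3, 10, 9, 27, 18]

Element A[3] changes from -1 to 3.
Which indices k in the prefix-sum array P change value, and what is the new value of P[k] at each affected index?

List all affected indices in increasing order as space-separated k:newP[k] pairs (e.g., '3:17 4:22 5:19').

Answer: 3:13 4:31 5:22

Derivation:
P[k] = A[0] + ... + A[k]
P[k] includes A[3] iff k >= 3
Affected indices: 3, 4, ..., 5; delta = 4
  P[3]: 9 + 4 = 13
  P[4]: 27 + 4 = 31
  P[5]: 18 + 4 = 22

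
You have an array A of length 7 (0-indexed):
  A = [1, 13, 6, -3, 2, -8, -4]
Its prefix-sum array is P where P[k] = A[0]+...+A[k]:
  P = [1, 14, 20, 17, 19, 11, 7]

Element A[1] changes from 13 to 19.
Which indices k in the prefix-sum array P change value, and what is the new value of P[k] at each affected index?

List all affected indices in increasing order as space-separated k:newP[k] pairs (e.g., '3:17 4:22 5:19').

Answer: 1:20 2:26 3:23 4:25 5:17 6:13

Derivation:
P[k] = A[0] + ... + A[k]
P[k] includes A[1] iff k >= 1
Affected indices: 1, 2, ..., 6; delta = 6
  P[1]: 14 + 6 = 20
  P[2]: 20 + 6 = 26
  P[3]: 17 + 6 = 23
  P[4]: 19 + 6 = 25
  P[5]: 11 + 6 = 17
  P[6]: 7 + 6 = 13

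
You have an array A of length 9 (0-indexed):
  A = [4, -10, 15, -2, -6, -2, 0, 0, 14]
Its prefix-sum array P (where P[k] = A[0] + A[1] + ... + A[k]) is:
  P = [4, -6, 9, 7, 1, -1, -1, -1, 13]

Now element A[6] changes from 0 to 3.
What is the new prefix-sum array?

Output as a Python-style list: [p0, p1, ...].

Change: A[6] 0 -> 3, delta = 3
P[k] for k < 6: unchanged (A[6] not included)
P[k] for k >= 6: shift by delta = 3
  P[0] = 4 + 0 = 4
  P[1] = -6 + 0 = -6
  P[2] = 9 + 0 = 9
  P[3] = 7 + 0 = 7
  P[4] = 1 + 0 = 1
  P[5] = -1 + 0 = -1
  P[6] = -1 + 3 = 2
  P[7] = -1 + 3 = 2
  P[8] = 13 + 3 = 16

Answer: [4, -6, 9, 7, 1, -1, 2, 2, 16]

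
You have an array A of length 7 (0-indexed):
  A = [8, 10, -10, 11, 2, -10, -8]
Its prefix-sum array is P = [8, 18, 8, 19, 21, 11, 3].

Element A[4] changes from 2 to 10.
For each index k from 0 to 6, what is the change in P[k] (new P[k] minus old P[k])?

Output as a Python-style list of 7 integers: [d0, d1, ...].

Answer: [0, 0, 0, 0, 8, 8, 8]

Derivation:
Element change: A[4] 2 -> 10, delta = 8
For k < 4: P[k] unchanged, delta_P[k] = 0
For k >= 4: P[k] shifts by exactly 8
Delta array: [0, 0, 0, 0, 8, 8, 8]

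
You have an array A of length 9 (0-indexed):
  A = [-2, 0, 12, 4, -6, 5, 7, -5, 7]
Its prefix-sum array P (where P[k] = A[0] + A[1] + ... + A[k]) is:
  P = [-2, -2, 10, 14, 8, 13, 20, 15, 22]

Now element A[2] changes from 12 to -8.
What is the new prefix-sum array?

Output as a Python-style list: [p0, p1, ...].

Answer: [-2, -2, -10, -6, -12, -7, 0, -5, 2]

Derivation:
Change: A[2] 12 -> -8, delta = -20
P[k] for k < 2: unchanged (A[2] not included)
P[k] for k >= 2: shift by delta = -20
  P[0] = -2 + 0 = -2
  P[1] = -2 + 0 = -2
  P[2] = 10 + -20 = -10
  P[3] = 14 + -20 = -6
  P[4] = 8 + -20 = -12
  P[5] = 13 + -20 = -7
  P[6] = 20 + -20 = 0
  P[7] = 15 + -20 = -5
  P[8] = 22 + -20 = 2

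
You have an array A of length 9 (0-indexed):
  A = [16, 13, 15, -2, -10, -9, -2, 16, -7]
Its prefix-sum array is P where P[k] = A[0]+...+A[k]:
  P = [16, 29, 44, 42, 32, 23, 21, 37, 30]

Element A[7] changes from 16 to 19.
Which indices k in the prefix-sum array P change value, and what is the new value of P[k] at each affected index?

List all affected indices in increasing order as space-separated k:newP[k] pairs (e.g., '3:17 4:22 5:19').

P[k] = A[0] + ... + A[k]
P[k] includes A[7] iff k >= 7
Affected indices: 7, 8, ..., 8; delta = 3
  P[7]: 37 + 3 = 40
  P[8]: 30 + 3 = 33

Answer: 7:40 8:33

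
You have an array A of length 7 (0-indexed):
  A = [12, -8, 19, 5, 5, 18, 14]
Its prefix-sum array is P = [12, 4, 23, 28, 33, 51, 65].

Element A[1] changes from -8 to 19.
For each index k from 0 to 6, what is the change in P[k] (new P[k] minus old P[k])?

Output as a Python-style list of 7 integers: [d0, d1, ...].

Element change: A[1] -8 -> 19, delta = 27
For k < 1: P[k] unchanged, delta_P[k] = 0
For k >= 1: P[k] shifts by exactly 27
Delta array: [0, 27, 27, 27, 27, 27, 27]

Answer: [0, 27, 27, 27, 27, 27, 27]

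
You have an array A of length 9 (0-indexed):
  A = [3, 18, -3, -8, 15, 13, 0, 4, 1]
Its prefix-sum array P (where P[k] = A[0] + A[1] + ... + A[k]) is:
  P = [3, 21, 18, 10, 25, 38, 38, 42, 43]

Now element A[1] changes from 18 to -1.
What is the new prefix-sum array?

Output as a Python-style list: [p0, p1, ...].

Change: A[1] 18 -> -1, delta = -19
P[k] for k < 1: unchanged (A[1] not included)
P[k] for k >= 1: shift by delta = -19
  P[0] = 3 + 0 = 3
  P[1] = 21 + -19 = 2
  P[2] = 18 + -19 = -1
  P[3] = 10 + -19 = -9
  P[4] = 25 + -19 = 6
  P[5] = 38 + -19 = 19
  P[6] = 38 + -19 = 19
  P[7] = 42 + -19 = 23
  P[8] = 43 + -19 = 24

Answer: [3, 2, -1, -9, 6, 19, 19, 23, 24]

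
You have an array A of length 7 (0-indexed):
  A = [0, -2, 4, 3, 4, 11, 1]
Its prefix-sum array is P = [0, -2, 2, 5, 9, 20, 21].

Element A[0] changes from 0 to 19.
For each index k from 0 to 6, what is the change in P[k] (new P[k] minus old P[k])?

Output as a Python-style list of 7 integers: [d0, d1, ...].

Element change: A[0] 0 -> 19, delta = 19
For k < 0: P[k] unchanged, delta_P[k] = 0
For k >= 0: P[k] shifts by exactly 19
Delta array: [19, 19, 19, 19, 19, 19, 19]

Answer: [19, 19, 19, 19, 19, 19, 19]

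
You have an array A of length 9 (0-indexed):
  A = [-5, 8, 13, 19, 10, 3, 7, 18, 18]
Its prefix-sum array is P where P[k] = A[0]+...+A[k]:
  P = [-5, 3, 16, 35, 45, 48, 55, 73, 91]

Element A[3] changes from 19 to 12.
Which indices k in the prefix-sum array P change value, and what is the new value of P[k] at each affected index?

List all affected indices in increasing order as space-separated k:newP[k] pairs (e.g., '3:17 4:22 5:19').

Answer: 3:28 4:38 5:41 6:48 7:66 8:84

Derivation:
P[k] = A[0] + ... + A[k]
P[k] includes A[3] iff k >= 3
Affected indices: 3, 4, ..., 8; delta = -7
  P[3]: 35 + -7 = 28
  P[4]: 45 + -7 = 38
  P[5]: 48 + -7 = 41
  P[6]: 55 + -7 = 48
  P[7]: 73 + -7 = 66
  P[8]: 91 + -7 = 84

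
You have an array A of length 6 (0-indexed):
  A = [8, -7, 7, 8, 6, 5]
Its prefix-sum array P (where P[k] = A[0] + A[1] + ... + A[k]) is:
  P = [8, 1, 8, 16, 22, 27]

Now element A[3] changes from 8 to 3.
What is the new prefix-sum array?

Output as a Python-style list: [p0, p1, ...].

Answer: [8, 1, 8, 11, 17, 22]

Derivation:
Change: A[3] 8 -> 3, delta = -5
P[k] for k < 3: unchanged (A[3] not included)
P[k] for k >= 3: shift by delta = -5
  P[0] = 8 + 0 = 8
  P[1] = 1 + 0 = 1
  P[2] = 8 + 0 = 8
  P[3] = 16 + -5 = 11
  P[4] = 22 + -5 = 17
  P[5] = 27 + -5 = 22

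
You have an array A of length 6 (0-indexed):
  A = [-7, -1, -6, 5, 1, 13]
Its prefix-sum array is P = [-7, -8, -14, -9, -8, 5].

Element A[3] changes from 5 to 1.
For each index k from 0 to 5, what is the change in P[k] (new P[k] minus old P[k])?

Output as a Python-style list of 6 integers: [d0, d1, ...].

Answer: [0, 0, 0, -4, -4, -4]

Derivation:
Element change: A[3] 5 -> 1, delta = -4
For k < 3: P[k] unchanged, delta_P[k] = 0
For k >= 3: P[k] shifts by exactly -4
Delta array: [0, 0, 0, -4, -4, -4]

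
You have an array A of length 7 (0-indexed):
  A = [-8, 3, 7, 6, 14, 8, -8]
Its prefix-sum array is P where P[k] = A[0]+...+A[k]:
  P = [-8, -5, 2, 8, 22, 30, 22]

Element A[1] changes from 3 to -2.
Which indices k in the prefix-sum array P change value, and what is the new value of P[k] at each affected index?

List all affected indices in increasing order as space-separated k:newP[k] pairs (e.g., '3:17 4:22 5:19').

P[k] = A[0] + ... + A[k]
P[k] includes A[1] iff k >= 1
Affected indices: 1, 2, ..., 6; delta = -5
  P[1]: -5 + -5 = -10
  P[2]: 2 + -5 = -3
  P[3]: 8 + -5 = 3
  P[4]: 22 + -5 = 17
  P[5]: 30 + -5 = 25
  P[6]: 22 + -5 = 17

Answer: 1:-10 2:-3 3:3 4:17 5:25 6:17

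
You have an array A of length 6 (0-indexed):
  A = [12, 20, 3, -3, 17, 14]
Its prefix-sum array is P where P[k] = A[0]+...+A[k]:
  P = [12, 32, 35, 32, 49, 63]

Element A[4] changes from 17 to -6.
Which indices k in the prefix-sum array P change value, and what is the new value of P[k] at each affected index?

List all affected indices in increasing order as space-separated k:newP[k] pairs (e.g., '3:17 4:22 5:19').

Answer: 4:26 5:40

Derivation:
P[k] = A[0] + ... + A[k]
P[k] includes A[4] iff k >= 4
Affected indices: 4, 5, ..., 5; delta = -23
  P[4]: 49 + -23 = 26
  P[5]: 63 + -23 = 40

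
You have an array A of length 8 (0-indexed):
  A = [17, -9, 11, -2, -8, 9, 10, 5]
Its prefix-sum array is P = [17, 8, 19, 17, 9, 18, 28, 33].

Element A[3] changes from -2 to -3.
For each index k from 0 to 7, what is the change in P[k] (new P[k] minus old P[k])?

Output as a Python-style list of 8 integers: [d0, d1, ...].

Answer: [0, 0, 0, -1, -1, -1, -1, -1]

Derivation:
Element change: A[3] -2 -> -3, delta = -1
For k < 3: P[k] unchanged, delta_P[k] = 0
For k >= 3: P[k] shifts by exactly -1
Delta array: [0, 0, 0, -1, -1, -1, -1, -1]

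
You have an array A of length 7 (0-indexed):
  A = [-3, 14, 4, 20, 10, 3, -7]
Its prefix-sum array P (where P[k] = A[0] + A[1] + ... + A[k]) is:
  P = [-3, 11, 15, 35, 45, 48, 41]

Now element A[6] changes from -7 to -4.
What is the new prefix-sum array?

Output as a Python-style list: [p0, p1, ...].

Answer: [-3, 11, 15, 35, 45, 48, 44]

Derivation:
Change: A[6] -7 -> -4, delta = 3
P[k] for k < 6: unchanged (A[6] not included)
P[k] for k >= 6: shift by delta = 3
  P[0] = -3 + 0 = -3
  P[1] = 11 + 0 = 11
  P[2] = 15 + 0 = 15
  P[3] = 35 + 0 = 35
  P[4] = 45 + 0 = 45
  P[5] = 48 + 0 = 48
  P[6] = 41 + 3 = 44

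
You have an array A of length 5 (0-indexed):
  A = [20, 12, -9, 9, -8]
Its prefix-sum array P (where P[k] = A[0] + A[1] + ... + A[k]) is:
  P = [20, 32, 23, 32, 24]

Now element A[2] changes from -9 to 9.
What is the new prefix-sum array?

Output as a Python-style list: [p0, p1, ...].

Answer: [20, 32, 41, 50, 42]

Derivation:
Change: A[2] -9 -> 9, delta = 18
P[k] for k < 2: unchanged (A[2] not included)
P[k] for k >= 2: shift by delta = 18
  P[0] = 20 + 0 = 20
  P[1] = 32 + 0 = 32
  P[2] = 23 + 18 = 41
  P[3] = 32 + 18 = 50
  P[4] = 24 + 18 = 42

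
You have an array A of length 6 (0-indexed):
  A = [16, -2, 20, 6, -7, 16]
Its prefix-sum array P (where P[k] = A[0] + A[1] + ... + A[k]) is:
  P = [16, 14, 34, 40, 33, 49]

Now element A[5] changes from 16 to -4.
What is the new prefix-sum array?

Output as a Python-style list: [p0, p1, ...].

Answer: [16, 14, 34, 40, 33, 29]

Derivation:
Change: A[5] 16 -> -4, delta = -20
P[k] for k < 5: unchanged (A[5] not included)
P[k] for k >= 5: shift by delta = -20
  P[0] = 16 + 0 = 16
  P[1] = 14 + 0 = 14
  P[2] = 34 + 0 = 34
  P[3] = 40 + 0 = 40
  P[4] = 33 + 0 = 33
  P[5] = 49 + -20 = 29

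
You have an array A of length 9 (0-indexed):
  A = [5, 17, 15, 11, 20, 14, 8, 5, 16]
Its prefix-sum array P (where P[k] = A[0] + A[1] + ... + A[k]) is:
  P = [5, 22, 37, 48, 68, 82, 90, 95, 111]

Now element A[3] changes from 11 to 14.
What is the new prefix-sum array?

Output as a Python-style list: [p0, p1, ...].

Answer: [5, 22, 37, 51, 71, 85, 93, 98, 114]

Derivation:
Change: A[3] 11 -> 14, delta = 3
P[k] for k < 3: unchanged (A[3] not included)
P[k] for k >= 3: shift by delta = 3
  P[0] = 5 + 0 = 5
  P[1] = 22 + 0 = 22
  P[2] = 37 + 0 = 37
  P[3] = 48 + 3 = 51
  P[4] = 68 + 3 = 71
  P[5] = 82 + 3 = 85
  P[6] = 90 + 3 = 93
  P[7] = 95 + 3 = 98
  P[8] = 111 + 3 = 114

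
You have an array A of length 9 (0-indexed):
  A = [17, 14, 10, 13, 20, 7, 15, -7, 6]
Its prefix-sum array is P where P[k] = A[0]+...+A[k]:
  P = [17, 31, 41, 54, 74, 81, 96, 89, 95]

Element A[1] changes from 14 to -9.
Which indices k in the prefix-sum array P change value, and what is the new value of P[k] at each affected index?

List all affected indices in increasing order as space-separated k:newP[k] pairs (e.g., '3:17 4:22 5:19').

Answer: 1:8 2:18 3:31 4:51 5:58 6:73 7:66 8:72

Derivation:
P[k] = A[0] + ... + A[k]
P[k] includes A[1] iff k >= 1
Affected indices: 1, 2, ..., 8; delta = -23
  P[1]: 31 + -23 = 8
  P[2]: 41 + -23 = 18
  P[3]: 54 + -23 = 31
  P[4]: 74 + -23 = 51
  P[5]: 81 + -23 = 58
  P[6]: 96 + -23 = 73
  P[7]: 89 + -23 = 66
  P[8]: 95 + -23 = 72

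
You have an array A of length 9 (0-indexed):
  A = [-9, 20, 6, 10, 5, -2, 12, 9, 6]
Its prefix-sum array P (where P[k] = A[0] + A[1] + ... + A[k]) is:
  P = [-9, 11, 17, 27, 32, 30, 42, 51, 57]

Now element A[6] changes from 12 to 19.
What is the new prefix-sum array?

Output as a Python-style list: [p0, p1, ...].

Answer: [-9, 11, 17, 27, 32, 30, 49, 58, 64]

Derivation:
Change: A[6] 12 -> 19, delta = 7
P[k] for k < 6: unchanged (A[6] not included)
P[k] for k >= 6: shift by delta = 7
  P[0] = -9 + 0 = -9
  P[1] = 11 + 0 = 11
  P[2] = 17 + 0 = 17
  P[3] = 27 + 0 = 27
  P[4] = 32 + 0 = 32
  P[5] = 30 + 0 = 30
  P[6] = 42 + 7 = 49
  P[7] = 51 + 7 = 58
  P[8] = 57 + 7 = 64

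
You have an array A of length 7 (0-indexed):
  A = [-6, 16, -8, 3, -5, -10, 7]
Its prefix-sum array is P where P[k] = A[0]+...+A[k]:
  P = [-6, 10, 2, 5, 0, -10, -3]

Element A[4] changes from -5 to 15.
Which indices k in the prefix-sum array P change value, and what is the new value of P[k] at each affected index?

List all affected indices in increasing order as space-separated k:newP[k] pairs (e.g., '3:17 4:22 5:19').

Answer: 4:20 5:10 6:17

Derivation:
P[k] = A[0] + ... + A[k]
P[k] includes A[4] iff k >= 4
Affected indices: 4, 5, ..., 6; delta = 20
  P[4]: 0 + 20 = 20
  P[5]: -10 + 20 = 10
  P[6]: -3 + 20 = 17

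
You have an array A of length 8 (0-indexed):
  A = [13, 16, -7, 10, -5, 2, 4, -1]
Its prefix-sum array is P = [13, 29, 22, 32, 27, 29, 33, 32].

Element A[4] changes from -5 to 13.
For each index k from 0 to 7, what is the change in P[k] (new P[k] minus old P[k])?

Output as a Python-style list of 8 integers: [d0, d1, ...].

Answer: [0, 0, 0, 0, 18, 18, 18, 18]

Derivation:
Element change: A[4] -5 -> 13, delta = 18
For k < 4: P[k] unchanged, delta_P[k] = 0
For k >= 4: P[k] shifts by exactly 18
Delta array: [0, 0, 0, 0, 18, 18, 18, 18]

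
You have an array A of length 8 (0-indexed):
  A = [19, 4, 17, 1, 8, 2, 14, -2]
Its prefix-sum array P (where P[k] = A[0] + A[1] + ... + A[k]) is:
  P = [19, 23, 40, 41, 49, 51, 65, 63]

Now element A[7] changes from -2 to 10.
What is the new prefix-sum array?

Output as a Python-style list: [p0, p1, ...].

Answer: [19, 23, 40, 41, 49, 51, 65, 75]

Derivation:
Change: A[7] -2 -> 10, delta = 12
P[k] for k < 7: unchanged (A[7] not included)
P[k] for k >= 7: shift by delta = 12
  P[0] = 19 + 0 = 19
  P[1] = 23 + 0 = 23
  P[2] = 40 + 0 = 40
  P[3] = 41 + 0 = 41
  P[4] = 49 + 0 = 49
  P[5] = 51 + 0 = 51
  P[6] = 65 + 0 = 65
  P[7] = 63 + 12 = 75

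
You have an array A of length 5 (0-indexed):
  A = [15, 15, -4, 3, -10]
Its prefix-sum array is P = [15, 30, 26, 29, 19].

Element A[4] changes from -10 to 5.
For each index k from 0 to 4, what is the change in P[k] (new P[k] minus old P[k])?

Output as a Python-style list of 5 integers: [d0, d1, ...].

Answer: [0, 0, 0, 0, 15]

Derivation:
Element change: A[4] -10 -> 5, delta = 15
For k < 4: P[k] unchanged, delta_P[k] = 0
For k >= 4: P[k] shifts by exactly 15
Delta array: [0, 0, 0, 0, 15]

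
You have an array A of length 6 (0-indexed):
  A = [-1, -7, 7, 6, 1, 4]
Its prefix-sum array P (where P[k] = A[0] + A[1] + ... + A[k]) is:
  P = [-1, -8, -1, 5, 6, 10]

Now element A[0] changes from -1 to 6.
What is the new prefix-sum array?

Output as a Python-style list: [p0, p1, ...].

Change: A[0] -1 -> 6, delta = 7
P[k] for k < 0: unchanged (A[0] not included)
P[k] for k >= 0: shift by delta = 7
  P[0] = -1 + 7 = 6
  P[1] = -8 + 7 = -1
  P[2] = -1 + 7 = 6
  P[3] = 5 + 7 = 12
  P[4] = 6 + 7 = 13
  P[5] = 10 + 7 = 17

Answer: [6, -1, 6, 12, 13, 17]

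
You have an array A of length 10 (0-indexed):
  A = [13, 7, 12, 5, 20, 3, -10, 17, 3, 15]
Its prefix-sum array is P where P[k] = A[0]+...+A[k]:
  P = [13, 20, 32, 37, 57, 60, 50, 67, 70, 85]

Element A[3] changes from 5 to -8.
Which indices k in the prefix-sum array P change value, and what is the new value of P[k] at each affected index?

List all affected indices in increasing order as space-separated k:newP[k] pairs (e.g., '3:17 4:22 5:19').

P[k] = A[0] + ... + A[k]
P[k] includes A[3] iff k >= 3
Affected indices: 3, 4, ..., 9; delta = -13
  P[3]: 37 + -13 = 24
  P[4]: 57 + -13 = 44
  P[5]: 60 + -13 = 47
  P[6]: 50 + -13 = 37
  P[7]: 67 + -13 = 54
  P[8]: 70 + -13 = 57
  P[9]: 85 + -13 = 72

Answer: 3:24 4:44 5:47 6:37 7:54 8:57 9:72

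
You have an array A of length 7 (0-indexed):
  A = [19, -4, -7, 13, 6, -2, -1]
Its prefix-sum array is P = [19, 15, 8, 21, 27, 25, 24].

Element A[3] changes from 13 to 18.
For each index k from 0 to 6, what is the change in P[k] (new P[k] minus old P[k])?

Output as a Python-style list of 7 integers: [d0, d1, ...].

Element change: A[3] 13 -> 18, delta = 5
For k < 3: P[k] unchanged, delta_P[k] = 0
For k >= 3: P[k] shifts by exactly 5
Delta array: [0, 0, 0, 5, 5, 5, 5]

Answer: [0, 0, 0, 5, 5, 5, 5]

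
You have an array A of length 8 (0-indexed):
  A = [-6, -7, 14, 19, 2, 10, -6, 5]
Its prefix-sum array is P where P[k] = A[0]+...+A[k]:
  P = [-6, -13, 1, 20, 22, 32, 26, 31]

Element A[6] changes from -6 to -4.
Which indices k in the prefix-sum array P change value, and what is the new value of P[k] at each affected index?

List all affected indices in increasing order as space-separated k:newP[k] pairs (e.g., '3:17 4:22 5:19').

Answer: 6:28 7:33

Derivation:
P[k] = A[0] + ... + A[k]
P[k] includes A[6] iff k >= 6
Affected indices: 6, 7, ..., 7; delta = 2
  P[6]: 26 + 2 = 28
  P[7]: 31 + 2 = 33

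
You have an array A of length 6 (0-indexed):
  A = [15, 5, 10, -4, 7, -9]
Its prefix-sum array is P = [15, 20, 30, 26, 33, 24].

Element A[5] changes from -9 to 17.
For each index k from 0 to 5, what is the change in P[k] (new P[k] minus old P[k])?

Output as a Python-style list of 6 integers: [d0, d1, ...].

Element change: A[5] -9 -> 17, delta = 26
For k < 5: P[k] unchanged, delta_P[k] = 0
For k >= 5: P[k] shifts by exactly 26
Delta array: [0, 0, 0, 0, 0, 26]

Answer: [0, 0, 0, 0, 0, 26]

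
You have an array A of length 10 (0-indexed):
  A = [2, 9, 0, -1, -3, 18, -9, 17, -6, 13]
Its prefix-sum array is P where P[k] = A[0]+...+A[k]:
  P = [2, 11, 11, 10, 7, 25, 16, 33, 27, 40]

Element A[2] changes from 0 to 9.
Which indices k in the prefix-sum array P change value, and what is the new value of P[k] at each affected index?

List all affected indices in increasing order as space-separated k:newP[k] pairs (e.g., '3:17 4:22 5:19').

P[k] = A[0] + ... + A[k]
P[k] includes A[2] iff k >= 2
Affected indices: 2, 3, ..., 9; delta = 9
  P[2]: 11 + 9 = 20
  P[3]: 10 + 9 = 19
  P[4]: 7 + 9 = 16
  P[5]: 25 + 9 = 34
  P[6]: 16 + 9 = 25
  P[7]: 33 + 9 = 42
  P[8]: 27 + 9 = 36
  P[9]: 40 + 9 = 49

Answer: 2:20 3:19 4:16 5:34 6:25 7:42 8:36 9:49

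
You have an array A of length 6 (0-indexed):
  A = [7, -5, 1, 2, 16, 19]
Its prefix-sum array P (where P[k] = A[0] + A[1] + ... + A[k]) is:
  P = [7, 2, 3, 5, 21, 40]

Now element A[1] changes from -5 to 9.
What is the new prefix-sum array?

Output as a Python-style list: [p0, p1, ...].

Change: A[1] -5 -> 9, delta = 14
P[k] for k < 1: unchanged (A[1] not included)
P[k] for k >= 1: shift by delta = 14
  P[0] = 7 + 0 = 7
  P[1] = 2 + 14 = 16
  P[2] = 3 + 14 = 17
  P[3] = 5 + 14 = 19
  P[4] = 21 + 14 = 35
  P[5] = 40 + 14 = 54

Answer: [7, 16, 17, 19, 35, 54]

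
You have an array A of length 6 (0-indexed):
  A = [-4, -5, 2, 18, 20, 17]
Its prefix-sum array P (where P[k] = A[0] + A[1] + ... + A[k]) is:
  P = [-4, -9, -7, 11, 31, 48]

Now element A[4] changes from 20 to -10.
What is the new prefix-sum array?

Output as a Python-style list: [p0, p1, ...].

Answer: [-4, -9, -7, 11, 1, 18]

Derivation:
Change: A[4] 20 -> -10, delta = -30
P[k] for k < 4: unchanged (A[4] not included)
P[k] for k >= 4: shift by delta = -30
  P[0] = -4 + 0 = -4
  P[1] = -9 + 0 = -9
  P[2] = -7 + 0 = -7
  P[3] = 11 + 0 = 11
  P[4] = 31 + -30 = 1
  P[5] = 48 + -30 = 18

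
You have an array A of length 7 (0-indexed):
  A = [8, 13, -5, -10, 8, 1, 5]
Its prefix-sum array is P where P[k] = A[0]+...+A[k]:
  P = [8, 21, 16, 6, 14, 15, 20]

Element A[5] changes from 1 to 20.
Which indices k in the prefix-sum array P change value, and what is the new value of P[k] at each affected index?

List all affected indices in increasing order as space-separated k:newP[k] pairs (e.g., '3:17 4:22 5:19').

Answer: 5:34 6:39

Derivation:
P[k] = A[0] + ... + A[k]
P[k] includes A[5] iff k >= 5
Affected indices: 5, 6, ..., 6; delta = 19
  P[5]: 15 + 19 = 34
  P[6]: 20 + 19 = 39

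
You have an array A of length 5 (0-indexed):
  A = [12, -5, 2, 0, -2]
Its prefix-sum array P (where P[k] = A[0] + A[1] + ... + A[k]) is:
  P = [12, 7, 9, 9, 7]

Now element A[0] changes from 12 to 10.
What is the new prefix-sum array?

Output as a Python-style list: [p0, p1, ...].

Answer: [10, 5, 7, 7, 5]

Derivation:
Change: A[0] 12 -> 10, delta = -2
P[k] for k < 0: unchanged (A[0] not included)
P[k] for k >= 0: shift by delta = -2
  P[0] = 12 + -2 = 10
  P[1] = 7 + -2 = 5
  P[2] = 9 + -2 = 7
  P[3] = 9 + -2 = 7
  P[4] = 7 + -2 = 5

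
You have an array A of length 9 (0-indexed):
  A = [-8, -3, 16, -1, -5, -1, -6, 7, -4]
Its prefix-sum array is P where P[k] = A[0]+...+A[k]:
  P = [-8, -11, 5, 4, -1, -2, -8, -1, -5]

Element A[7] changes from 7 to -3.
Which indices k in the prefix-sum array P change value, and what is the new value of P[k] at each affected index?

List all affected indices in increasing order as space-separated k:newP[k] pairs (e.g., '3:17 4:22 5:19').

Answer: 7:-11 8:-15

Derivation:
P[k] = A[0] + ... + A[k]
P[k] includes A[7] iff k >= 7
Affected indices: 7, 8, ..., 8; delta = -10
  P[7]: -1 + -10 = -11
  P[8]: -5 + -10 = -15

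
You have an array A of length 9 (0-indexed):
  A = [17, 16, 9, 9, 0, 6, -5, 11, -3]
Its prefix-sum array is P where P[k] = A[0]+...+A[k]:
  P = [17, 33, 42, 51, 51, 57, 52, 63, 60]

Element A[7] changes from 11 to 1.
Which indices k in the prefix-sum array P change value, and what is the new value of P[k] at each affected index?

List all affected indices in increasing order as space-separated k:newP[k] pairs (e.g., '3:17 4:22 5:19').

Answer: 7:53 8:50

Derivation:
P[k] = A[0] + ... + A[k]
P[k] includes A[7] iff k >= 7
Affected indices: 7, 8, ..., 8; delta = -10
  P[7]: 63 + -10 = 53
  P[8]: 60 + -10 = 50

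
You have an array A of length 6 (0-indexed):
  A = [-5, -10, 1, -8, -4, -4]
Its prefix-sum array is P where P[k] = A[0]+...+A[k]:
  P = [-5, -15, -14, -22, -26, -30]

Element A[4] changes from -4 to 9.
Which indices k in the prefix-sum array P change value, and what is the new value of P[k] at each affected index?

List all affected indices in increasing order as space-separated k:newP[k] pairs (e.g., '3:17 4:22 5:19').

P[k] = A[0] + ... + A[k]
P[k] includes A[4] iff k >= 4
Affected indices: 4, 5, ..., 5; delta = 13
  P[4]: -26 + 13 = -13
  P[5]: -30 + 13 = -17

Answer: 4:-13 5:-17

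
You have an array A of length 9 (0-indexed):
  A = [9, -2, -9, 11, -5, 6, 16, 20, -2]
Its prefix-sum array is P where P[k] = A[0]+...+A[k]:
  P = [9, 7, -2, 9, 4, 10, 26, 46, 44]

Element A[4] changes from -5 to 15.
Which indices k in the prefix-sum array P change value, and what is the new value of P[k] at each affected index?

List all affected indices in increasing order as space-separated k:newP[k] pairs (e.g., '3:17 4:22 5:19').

Answer: 4:24 5:30 6:46 7:66 8:64

Derivation:
P[k] = A[0] + ... + A[k]
P[k] includes A[4] iff k >= 4
Affected indices: 4, 5, ..., 8; delta = 20
  P[4]: 4 + 20 = 24
  P[5]: 10 + 20 = 30
  P[6]: 26 + 20 = 46
  P[7]: 46 + 20 = 66
  P[8]: 44 + 20 = 64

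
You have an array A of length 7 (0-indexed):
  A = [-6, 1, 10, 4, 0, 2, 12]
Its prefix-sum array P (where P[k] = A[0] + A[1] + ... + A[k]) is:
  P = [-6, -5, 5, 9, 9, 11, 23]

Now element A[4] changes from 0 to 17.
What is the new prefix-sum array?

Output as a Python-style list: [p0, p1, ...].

Change: A[4] 0 -> 17, delta = 17
P[k] for k < 4: unchanged (A[4] not included)
P[k] for k >= 4: shift by delta = 17
  P[0] = -6 + 0 = -6
  P[1] = -5 + 0 = -5
  P[2] = 5 + 0 = 5
  P[3] = 9 + 0 = 9
  P[4] = 9 + 17 = 26
  P[5] = 11 + 17 = 28
  P[6] = 23 + 17 = 40

Answer: [-6, -5, 5, 9, 26, 28, 40]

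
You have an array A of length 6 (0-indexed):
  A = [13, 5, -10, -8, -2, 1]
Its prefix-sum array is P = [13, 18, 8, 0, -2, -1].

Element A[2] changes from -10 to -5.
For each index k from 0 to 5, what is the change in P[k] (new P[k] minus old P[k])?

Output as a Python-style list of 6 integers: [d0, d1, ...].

Element change: A[2] -10 -> -5, delta = 5
For k < 2: P[k] unchanged, delta_P[k] = 0
For k >= 2: P[k] shifts by exactly 5
Delta array: [0, 0, 5, 5, 5, 5]

Answer: [0, 0, 5, 5, 5, 5]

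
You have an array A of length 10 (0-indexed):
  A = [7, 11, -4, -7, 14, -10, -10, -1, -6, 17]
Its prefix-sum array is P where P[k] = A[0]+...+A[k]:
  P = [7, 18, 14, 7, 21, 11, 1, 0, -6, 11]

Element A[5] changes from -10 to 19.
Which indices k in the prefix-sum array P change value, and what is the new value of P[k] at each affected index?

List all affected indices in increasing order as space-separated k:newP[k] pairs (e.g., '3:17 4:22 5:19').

P[k] = A[0] + ... + A[k]
P[k] includes A[5] iff k >= 5
Affected indices: 5, 6, ..., 9; delta = 29
  P[5]: 11 + 29 = 40
  P[6]: 1 + 29 = 30
  P[7]: 0 + 29 = 29
  P[8]: -6 + 29 = 23
  P[9]: 11 + 29 = 40

Answer: 5:40 6:30 7:29 8:23 9:40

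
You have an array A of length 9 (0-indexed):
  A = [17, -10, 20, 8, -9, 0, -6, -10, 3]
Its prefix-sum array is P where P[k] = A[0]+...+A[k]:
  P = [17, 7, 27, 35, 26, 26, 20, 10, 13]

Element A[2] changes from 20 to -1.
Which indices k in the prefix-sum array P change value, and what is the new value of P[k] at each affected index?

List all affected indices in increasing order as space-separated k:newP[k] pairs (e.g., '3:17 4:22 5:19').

P[k] = A[0] + ... + A[k]
P[k] includes A[2] iff k >= 2
Affected indices: 2, 3, ..., 8; delta = -21
  P[2]: 27 + -21 = 6
  P[3]: 35 + -21 = 14
  P[4]: 26 + -21 = 5
  P[5]: 26 + -21 = 5
  P[6]: 20 + -21 = -1
  P[7]: 10 + -21 = -11
  P[8]: 13 + -21 = -8

Answer: 2:6 3:14 4:5 5:5 6:-1 7:-11 8:-8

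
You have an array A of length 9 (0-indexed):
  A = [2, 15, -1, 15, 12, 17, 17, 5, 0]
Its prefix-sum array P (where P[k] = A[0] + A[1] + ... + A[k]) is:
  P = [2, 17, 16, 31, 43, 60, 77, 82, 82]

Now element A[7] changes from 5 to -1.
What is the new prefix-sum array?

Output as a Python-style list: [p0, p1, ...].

Answer: [2, 17, 16, 31, 43, 60, 77, 76, 76]

Derivation:
Change: A[7] 5 -> -1, delta = -6
P[k] for k < 7: unchanged (A[7] not included)
P[k] for k >= 7: shift by delta = -6
  P[0] = 2 + 0 = 2
  P[1] = 17 + 0 = 17
  P[2] = 16 + 0 = 16
  P[3] = 31 + 0 = 31
  P[4] = 43 + 0 = 43
  P[5] = 60 + 0 = 60
  P[6] = 77 + 0 = 77
  P[7] = 82 + -6 = 76
  P[8] = 82 + -6 = 76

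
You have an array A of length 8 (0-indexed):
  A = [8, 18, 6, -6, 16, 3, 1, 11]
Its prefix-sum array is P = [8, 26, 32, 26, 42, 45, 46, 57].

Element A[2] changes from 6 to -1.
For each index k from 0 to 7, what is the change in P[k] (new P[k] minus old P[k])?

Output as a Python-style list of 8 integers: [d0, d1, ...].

Element change: A[2] 6 -> -1, delta = -7
For k < 2: P[k] unchanged, delta_P[k] = 0
For k >= 2: P[k] shifts by exactly -7
Delta array: [0, 0, -7, -7, -7, -7, -7, -7]

Answer: [0, 0, -7, -7, -7, -7, -7, -7]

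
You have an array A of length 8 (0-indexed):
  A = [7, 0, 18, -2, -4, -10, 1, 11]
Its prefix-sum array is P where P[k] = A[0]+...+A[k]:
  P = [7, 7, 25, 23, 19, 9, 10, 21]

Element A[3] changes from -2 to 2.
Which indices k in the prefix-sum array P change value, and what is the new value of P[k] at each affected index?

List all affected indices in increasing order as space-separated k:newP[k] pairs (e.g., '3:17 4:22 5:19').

Answer: 3:27 4:23 5:13 6:14 7:25

Derivation:
P[k] = A[0] + ... + A[k]
P[k] includes A[3] iff k >= 3
Affected indices: 3, 4, ..., 7; delta = 4
  P[3]: 23 + 4 = 27
  P[4]: 19 + 4 = 23
  P[5]: 9 + 4 = 13
  P[6]: 10 + 4 = 14
  P[7]: 21 + 4 = 25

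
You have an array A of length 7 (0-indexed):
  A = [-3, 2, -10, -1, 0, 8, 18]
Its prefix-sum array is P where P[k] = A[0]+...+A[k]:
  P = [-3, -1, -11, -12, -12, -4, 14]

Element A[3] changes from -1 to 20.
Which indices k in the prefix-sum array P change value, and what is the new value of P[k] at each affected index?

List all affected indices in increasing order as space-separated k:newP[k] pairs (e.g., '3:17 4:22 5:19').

P[k] = A[0] + ... + A[k]
P[k] includes A[3] iff k >= 3
Affected indices: 3, 4, ..., 6; delta = 21
  P[3]: -12 + 21 = 9
  P[4]: -12 + 21 = 9
  P[5]: -4 + 21 = 17
  P[6]: 14 + 21 = 35

Answer: 3:9 4:9 5:17 6:35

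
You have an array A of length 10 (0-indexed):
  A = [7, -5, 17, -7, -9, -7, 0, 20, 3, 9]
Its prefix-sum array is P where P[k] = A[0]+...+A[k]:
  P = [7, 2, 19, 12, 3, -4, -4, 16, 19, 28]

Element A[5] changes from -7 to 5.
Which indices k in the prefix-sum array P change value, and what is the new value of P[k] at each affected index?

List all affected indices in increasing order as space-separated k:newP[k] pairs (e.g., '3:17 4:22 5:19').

P[k] = A[0] + ... + A[k]
P[k] includes A[5] iff k >= 5
Affected indices: 5, 6, ..., 9; delta = 12
  P[5]: -4 + 12 = 8
  P[6]: -4 + 12 = 8
  P[7]: 16 + 12 = 28
  P[8]: 19 + 12 = 31
  P[9]: 28 + 12 = 40

Answer: 5:8 6:8 7:28 8:31 9:40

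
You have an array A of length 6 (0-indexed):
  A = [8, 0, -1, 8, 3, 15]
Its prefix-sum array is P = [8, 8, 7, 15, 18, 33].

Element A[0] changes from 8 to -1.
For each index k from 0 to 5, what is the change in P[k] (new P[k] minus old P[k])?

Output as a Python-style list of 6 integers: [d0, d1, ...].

Element change: A[0] 8 -> -1, delta = -9
For k < 0: P[k] unchanged, delta_P[k] = 0
For k >= 0: P[k] shifts by exactly -9
Delta array: [-9, -9, -9, -9, -9, -9]

Answer: [-9, -9, -9, -9, -9, -9]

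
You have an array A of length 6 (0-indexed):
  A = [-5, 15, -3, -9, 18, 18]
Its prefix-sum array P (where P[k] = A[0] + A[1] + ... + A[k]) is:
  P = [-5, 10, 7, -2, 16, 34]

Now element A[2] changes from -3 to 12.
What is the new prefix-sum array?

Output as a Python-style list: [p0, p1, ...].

Answer: [-5, 10, 22, 13, 31, 49]

Derivation:
Change: A[2] -3 -> 12, delta = 15
P[k] for k < 2: unchanged (A[2] not included)
P[k] for k >= 2: shift by delta = 15
  P[0] = -5 + 0 = -5
  P[1] = 10 + 0 = 10
  P[2] = 7 + 15 = 22
  P[3] = -2 + 15 = 13
  P[4] = 16 + 15 = 31
  P[5] = 34 + 15 = 49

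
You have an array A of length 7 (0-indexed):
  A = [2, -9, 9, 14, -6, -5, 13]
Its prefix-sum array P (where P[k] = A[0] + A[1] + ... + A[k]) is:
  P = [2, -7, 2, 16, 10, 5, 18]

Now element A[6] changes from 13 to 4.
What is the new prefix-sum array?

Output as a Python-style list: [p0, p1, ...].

Answer: [2, -7, 2, 16, 10, 5, 9]

Derivation:
Change: A[6] 13 -> 4, delta = -9
P[k] for k < 6: unchanged (A[6] not included)
P[k] for k >= 6: shift by delta = -9
  P[0] = 2 + 0 = 2
  P[1] = -7 + 0 = -7
  P[2] = 2 + 0 = 2
  P[3] = 16 + 0 = 16
  P[4] = 10 + 0 = 10
  P[5] = 5 + 0 = 5
  P[6] = 18 + -9 = 9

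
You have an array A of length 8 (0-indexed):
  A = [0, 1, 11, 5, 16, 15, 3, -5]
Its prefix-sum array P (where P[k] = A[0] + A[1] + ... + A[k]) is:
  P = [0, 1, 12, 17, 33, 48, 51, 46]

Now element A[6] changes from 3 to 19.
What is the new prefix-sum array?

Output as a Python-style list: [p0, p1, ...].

Change: A[6] 3 -> 19, delta = 16
P[k] for k < 6: unchanged (A[6] not included)
P[k] for k >= 6: shift by delta = 16
  P[0] = 0 + 0 = 0
  P[1] = 1 + 0 = 1
  P[2] = 12 + 0 = 12
  P[3] = 17 + 0 = 17
  P[4] = 33 + 0 = 33
  P[5] = 48 + 0 = 48
  P[6] = 51 + 16 = 67
  P[7] = 46 + 16 = 62

Answer: [0, 1, 12, 17, 33, 48, 67, 62]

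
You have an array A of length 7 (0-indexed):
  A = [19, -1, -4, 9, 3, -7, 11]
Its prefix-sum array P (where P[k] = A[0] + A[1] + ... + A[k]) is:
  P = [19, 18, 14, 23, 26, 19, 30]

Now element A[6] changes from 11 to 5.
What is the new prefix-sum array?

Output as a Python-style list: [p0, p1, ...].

Change: A[6] 11 -> 5, delta = -6
P[k] for k < 6: unchanged (A[6] not included)
P[k] for k >= 6: shift by delta = -6
  P[0] = 19 + 0 = 19
  P[1] = 18 + 0 = 18
  P[2] = 14 + 0 = 14
  P[3] = 23 + 0 = 23
  P[4] = 26 + 0 = 26
  P[5] = 19 + 0 = 19
  P[6] = 30 + -6 = 24

Answer: [19, 18, 14, 23, 26, 19, 24]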